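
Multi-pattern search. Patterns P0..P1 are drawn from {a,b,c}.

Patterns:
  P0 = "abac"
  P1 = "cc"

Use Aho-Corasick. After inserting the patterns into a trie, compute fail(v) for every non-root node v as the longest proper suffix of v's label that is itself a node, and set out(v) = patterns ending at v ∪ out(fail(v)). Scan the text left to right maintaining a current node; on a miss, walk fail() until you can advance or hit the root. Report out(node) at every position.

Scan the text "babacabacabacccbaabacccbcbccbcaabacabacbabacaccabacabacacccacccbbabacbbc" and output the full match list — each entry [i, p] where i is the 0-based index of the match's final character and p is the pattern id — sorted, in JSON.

Build:
Trie nodes:
  n0 'ε': a→1 c→5
  n1 'a': b→2
  n2 'ab': a→3
  n3 'aba': c→4
  n4 'abac': ·  [P0 ends]
  n5 'c': c→6
  n6 'cc': ·  [P1 ends]

BFS fail/out derivation:
  n1('a'): parent n0 fail=0; on 'a' 0 → fail=0;  out ∅∪∅=∅
  n5('c'): parent n0 fail=0; on 'c' 0 → fail=0;  out ∅∪∅=∅
  n2('ab'): parent n1 fail=0; on 'b' 0 → fail=0;  out ∅∪∅=∅
  n6('cc'): parent n5 fail=0; on 'c' 0 → fail=5;  out {1}∪∅={1}
  n3('aba'): parent n2 fail=0; on 'a' 0 → fail=1;  out ∅∪∅=∅
  n4('abac'): parent n3 fail=1; on 'c' 1→0 → fail=5;  out {0}∪∅={0}

Scan:
pos 0 'b': at 0
pos 1 'a': at 1
pos 2 'b': at 2
pos 3 'a': at 3
pos 4 'c': at 4  → match P0@[1:4]
pos 5 'a': at 1 (fail-walked)
pos 6 'b': at 2
pos 7 'a': at 3
pos 8 'c': at 4  → match P0@[5:8]
pos 9 'a': at 1 (fail-walked)
pos 10 'b': at 2
pos 11 'a': at 3
pos 12 'c': at 4  → match P0@[9:12]
pos 13 'c': at 6 (fail-walked)  → match P1@[12:13]
pos 14 'c': at 6 (fail-walked)  → match P1@[13:14]
pos 15 'b': at 0 (fail-walked)
pos 16 'a': at 1
pos 17 'a': at 1 (fail-walked)
pos 18 'b': at 2
pos 19 'a': at 3
pos 20 'c': at 4  → match P0@[17:20]
pos 21 'c': at 6 (fail-walked)  → match P1@[20:21]
pos 22 'c': at 6 (fail-walked)  → match P1@[21:22]
pos 23 'b': at 0 (fail-walked)
pos 24 'c': at 5
pos 25 'b': at 0 (fail-walked)
pos 26 'c': at 5
pos 27 'c': at 6  → match P1@[26:27]
pos 28 'b': at 0 (fail-walked)
pos 29 'c': at 5
pos 30 'a': at 1 (fail-walked)
pos 31 'a': at 1 (fail-walked)
pos 32 'b': at 2
pos 33 'a': at 3
pos 34 'c': at 4  → match P0@[31:34]
pos 35 'a': at 1 (fail-walked)
pos 36 'b': at 2
pos 37 'a': at 3
pos 38 'c': at 4  → match P0@[35:38]
pos 39 'b': at 0 (fail-walked)
pos 40 'a': at 1
pos 41 'b': at 2
pos 42 'a': at 3
pos 43 'c': at 4  → match P0@[40:43]
pos 44 'a': at 1 (fail-walked)
pos 45 'c': at 5 (fail-walked)
pos 46 'c': at 6  → match P1@[45:46]
pos 47 'a': at 1 (fail-walked)
pos 48 'b': at 2
pos 49 'a': at 3
pos 50 'c': at 4  → match P0@[47:50]
pos 51 'a': at 1 (fail-walked)
pos 52 'b': at 2
pos 53 'a': at 3
pos 54 'c': at 4  → match P0@[51:54]
pos 55 'a': at 1 (fail-walked)
pos 56 'c': at 5 (fail-walked)
pos 57 'c': at 6  → match P1@[56:57]
pos 58 'c': at 6 (fail-walked)  → match P1@[57:58]
pos 59 'a': at 1 (fail-walked)
pos 60 'c': at 5 (fail-walked)
pos 61 'c': at 6  → match P1@[60:61]
pos 62 'c': at 6 (fail-walked)  → match P1@[61:62]
pos 63 'b': at 0 (fail-walked)
pos 64 'b': at 0
pos 65 'a': at 1
pos 66 'b': at 2
pos 67 'a': at 3
pos 68 'c': at 4  → match P0@[65:68]
pos 69 'b': at 0 (fail-walked)
pos 70 'b': at 0
pos 71 'c': at 5

Matches: [[4,0],[8,0],[12,0],[13,1],[14,1],[20,0],[21,1],[22,1],[27,1],[34,0],[38,0],[43,0],[46,1],[50,0],[54,0],[57,1],[58,1],[61,1],[62,1],[68,0]]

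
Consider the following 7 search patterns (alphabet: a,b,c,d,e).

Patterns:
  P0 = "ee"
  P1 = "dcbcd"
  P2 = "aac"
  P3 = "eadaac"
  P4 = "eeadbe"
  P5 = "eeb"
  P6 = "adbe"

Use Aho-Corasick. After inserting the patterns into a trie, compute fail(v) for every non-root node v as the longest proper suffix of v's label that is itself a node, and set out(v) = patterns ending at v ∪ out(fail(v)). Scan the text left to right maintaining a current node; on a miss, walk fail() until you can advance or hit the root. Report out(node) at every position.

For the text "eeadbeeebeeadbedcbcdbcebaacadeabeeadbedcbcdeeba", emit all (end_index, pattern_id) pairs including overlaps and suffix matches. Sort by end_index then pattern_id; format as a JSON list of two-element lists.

Build automaton:
Trie nodes:
  n0 'ε': a→8 d→3 e→1
  n1 'e': a→11 e→2
  n2 'ee': a→16 b→20  [P0 ends]
  n3 'd': c→4
  n4 'dc': b→5
  n5 'dcb': c→6
  n6 'dcbc': d→7
  n7 'dcbcd': ·  [P1 ends]
  n8 'a': a→9 d→21
  n9 'aa': c→10
  n10 'aac': ·  [P2 ends]
  n11 'ea': d→12
  n12 'ead': a→13
  n13 'eada': a→14
  n14 'eadaa': c→15
  n15 'eadaac': ·  [P3 ends]
  n16 'eea': d→17
  n17 'eead': b→18
  n18 'eeadb': e→19
  n19 'eeadbe': ·  [P4 ends]
  n20 'eeb': ·  [P5 ends]
  n21 'ad': b→22
  n22 'adb': e→23
  n23 'adbe': ·  [P6 ends]

Failure links (BFS by depth):
  n1('e'): parent n0 fail=0; on 'e' 0 → fail=0;  out ∅∪∅=∅
  n3('d'): parent n0 fail=0; on 'd' 0 → fail=0;  out ∅∪∅=∅
  n8('a'): parent n0 fail=0; on 'a' 0 → fail=0;  out ∅∪∅=∅
  n2('ee'): parent n1 fail=0; on 'e' 0 → fail=1;  out {0}∪∅={0}
  n4('dc'): parent n3 fail=0; on 'c' 0 → fail=0;  out ∅∪∅=∅
  n9('aa'): parent n8 fail=0; on 'a' 0 → fail=8;  out ∅∪∅=∅
  n11('ea'): parent n1 fail=0; on 'a' 0 → fail=8;  out ∅∪∅=∅
  n21('ad'): parent n8 fail=0; on 'd' 0 → fail=3;  out ∅∪∅=∅
  n5('dcb'): parent n4 fail=0; on 'b' 0 → fail=0;  out ∅∪∅=∅
  n10('aac'): parent n9 fail=8; on 'c' 8→0 → fail=0;  out {2}∪∅={2}
  n12('ead'): parent n11 fail=8; on 'd' 8 → fail=21;  out ∅∪∅=∅
  n16('eea'): parent n2 fail=1; on 'a' 1 → fail=11;  out ∅∪∅=∅
  n20('eeb'): parent n2 fail=1; on 'b' 1→0 → fail=0;  out {5}∪∅={5}
  n22('adb'): parent n21 fail=3; on 'b' 3→0 → fail=0;  out ∅∪∅=∅
  n6('dcbc'): parent n5 fail=0; on 'c' 0 → fail=0;  out ∅∪∅=∅
  n13('eada'): parent n12 fail=21; on 'a' 21→3→0 → fail=8;  out ∅∪∅=∅
  n17('eead'): parent n16 fail=11; on 'd' 11 → fail=12;  out ∅∪∅=∅
  n23('adbe'): parent n22 fail=0; on 'e' 0 → fail=1;  out {6}∪∅={6}
  n7('dcbcd'): parent n6 fail=0; on 'd' 0 → fail=3;  out {1}∪∅={1}
  n14('eadaa'): parent n13 fail=8; on 'a' 8 → fail=9;  out ∅∪∅=∅
  n18('eeadb'): parent n17 fail=12; on 'b' 12→21 → fail=22;  out ∅∪∅=∅
  n15('eadaac'): parent n14 fail=9; on 'c' 9 → fail=10;  out {3}∪{2}={2,3}
  n19('eeadbe'): parent n18 fail=22; on 'e' 22 → fail=23;  out {4}∪{6}={4,6}

Run:
[0] read 'e'  n0⇒n1
[1] read 'e'  n1⇒n2  emit P0@[0:1]
[2] read 'a'  n2⇒n16
[3] read 'd'  n16⇒n17
[4] read 'b'  n17⇒n18
[5] read 'e'  n18⇒n19  emit P4@[0:5],P6@[2:5]
[6] read 'e'  n19⇒n2 ·f  emit P0@[5:6]
[7] read 'e'  n2⇒n2 ·f  emit P0@[6:7]
[8] read 'b'  n2⇒n20  emit P5@[6:8]
[9] read 'e'  n20⇒n1 ·f
[10] read 'e'  n1⇒n2  emit P0@[9:10]
[11] read 'a'  n2⇒n16
[12] read 'd'  n16⇒n17
[13] read 'b'  n17⇒n18
[14] read 'e'  n18⇒n19  emit P4@[9:14],P6@[11:14]
[15] read 'd'  n19⇒n3 ·f
[16] read 'c'  n3⇒n4
[17] read 'b'  n4⇒n5
[18] read 'c'  n5⇒n6
[19] read 'd'  n6⇒n7  emit P1@[15:19]
[20] read 'b'  n7⇒n0 ·f
[21] read 'c'  n0⇒n0
[22] read 'e'  n0⇒n1
[23] read 'b'  n1⇒n0 ·f
[24] read 'a'  n0⇒n8
[25] read 'a'  n8⇒n9
[26] read 'c'  n9⇒n10  emit P2@[24:26]
[27] read 'a'  n10⇒n8 ·f
[28] read 'd'  n8⇒n21
[29] read 'e'  n21⇒n1 ·f
[30] read 'a'  n1⇒n11
[31] read 'b'  n11⇒n0 ·f
[32] read 'e'  n0⇒n1
[33] read 'e'  n1⇒n2  emit P0@[32:33]
[34] read 'a'  n2⇒n16
[35] read 'd'  n16⇒n17
[36] read 'b'  n17⇒n18
[37] read 'e'  n18⇒n19  emit P4@[32:37],P6@[34:37]
[38] read 'd'  n19⇒n3 ·f
[39] read 'c'  n3⇒n4
[40] read 'b'  n4⇒n5
[41] read 'c'  n5⇒n6
[42] read 'd'  n6⇒n7  emit P1@[38:42]
[43] read 'e'  n7⇒n1 ·f
[44] read 'e'  n1⇒n2  emit P0@[43:44]
[45] read 'b'  n2⇒n20  emit P5@[43:45]
[46] read 'a'  n20⇒n8 ·f

Result: [[1,0],[5,4],[5,6],[6,0],[7,0],[8,5],[10,0],[14,4],[14,6],[19,1],[26,2],[33,0],[37,4],[37,6],[42,1],[44,0],[45,5]]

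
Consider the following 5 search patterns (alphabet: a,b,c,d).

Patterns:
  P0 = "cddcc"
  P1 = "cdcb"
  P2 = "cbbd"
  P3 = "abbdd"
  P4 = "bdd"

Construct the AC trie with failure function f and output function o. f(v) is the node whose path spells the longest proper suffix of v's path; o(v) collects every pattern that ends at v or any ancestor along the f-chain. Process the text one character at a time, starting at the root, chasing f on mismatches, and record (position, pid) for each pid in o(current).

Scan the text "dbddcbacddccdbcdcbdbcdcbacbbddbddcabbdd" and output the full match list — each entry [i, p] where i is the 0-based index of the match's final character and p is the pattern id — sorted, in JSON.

Build:
Trie nodes:
  n0 'ε': a→11 b→16 c→1
  n1 'c': b→8 d→2
  n2 'cd': c→6 d→3
  n3 'cdd': c→4
  n4 'cddc': c→5
  n5 'cddcc': ·  ←P0
  n6 'cdc': b→7
  n7 'cdcb': ·  ←P1
  n8 'cb': b→9
  n9 'cbb': d→10
  n10 'cbbd': ·  ←P2
  n11 'a': b→12
  n12 'ab': b→13
  n13 'abb': d→14
  n14 'abbd': d→15
  n15 'abbdd': ·  ←P3
  n16 'b': d→17
  n17 'bd': d→18
  n18 'bdd': ·  ←P4

Failure links (BFS by depth):
  n1('c'): parent n0 fail=0; on 'c' 0 → fail=0;  out ∅∪∅=∅
  n11('a'): parent n0 fail=0; on 'a' 0 → fail=0;  out ∅∪∅=∅
  n16('b'): parent n0 fail=0; on 'b' 0 → fail=0;  out ∅∪∅=∅
  n2('cd'): parent n1 fail=0; on 'd' 0 → fail=0;  out ∅∪∅=∅
  n8('cb'): parent n1 fail=0; on 'b' 0 → fail=16;  out ∅∪∅=∅
  n12('ab'): parent n11 fail=0; on 'b' 0 → fail=16;  out ∅∪∅=∅
  n17('bd'): parent n16 fail=0; on 'd' 0 → fail=0;  out ∅∪∅=∅
  n3('cdd'): parent n2 fail=0; on 'd' 0 → fail=0;  out ∅∪∅=∅
  n6('cdc'): parent n2 fail=0; on 'c' 0 → fail=1;  out ∅∪∅=∅
  n9('cbb'): parent n8 fail=16; on 'b' 16→0 → fail=16;  out ∅∪∅=∅
  n13('abb'): parent n12 fail=16; on 'b' 16→0 → fail=16;  out ∅∪∅=∅
  n18('bdd'): parent n17 fail=0; on 'd' 0 → fail=0;  out {4}∪∅={4}
  n4('cddc'): parent n3 fail=0; on 'c' 0 → fail=1;  out ∅∪∅=∅
  n7('cdcb'): parent n6 fail=1; on 'b' 1 → fail=8;  out {1}∪∅={1}
  n10('cbbd'): parent n9 fail=16; on 'd' 16 → fail=17;  out {2}∪∅={2}
  n14('abbd'): parent n13 fail=16; on 'd' 16 → fail=17;  out ∅∪∅=∅
  n5('cddcc'): parent n4 fail=1; on 'c' 1→0 → fail=1;  out {0}∪∅={0}
  n15('abbdd'): parent n14 fail=17; on 'd' 17 → fail=18;  out {3}∪{4}={3,4}

Text stream:
i=0 'd': node 0→0
i=1 'b': node 0→16
i=2 'd': node 16→17
i=3 'd': node 17→18  emit P4@[1:3]
i=4 'c': node 18→1 (fail-walked)
i=5 'b': node 1→8
i=6 'a': node 8→11 (fail-walked)
i=7 'c': node 11→1 (fail-walked)
i=8 'd': node 1→2
i=9 'd': node 2→3
i=10 'c': node 3→4
i=11 'c': node 4→5  emit P0@[7:11]
i=12 'd': node 5→2 (fail-walked)
i=13 'b': node 2→16 (fail-walked)
i=14 'c': node 16→1 (fail-walked)
i=15 'd': node 1→2
i=16 'c': node 2→6
i=17 'b': node 6→7  emit P1@[14:17]
i=18 'd': node 7→17 (fail-walked)
i=19 'b': node 17→16 (fail-walked)
i=20 'c': node 16→1 (fail-walked)
i=21 'd': node 1→2
i=22 'c': node 2→6
i=23 'b': node 6→7  emit P1@[20:23]
i=24 'a': node 7→11 (fail-walked)
i=25 'c': node 11→1 (fail-walked)
i=26 'b': node 1→8
i=27 'b': node 8→9
i=28 'd': node 9→10  emit P2@[25:28]
i=29 'd': node 10→18 (fail-walked)  emit P4@[27:29]
i=30 'b': node 18→16 (fail-walked)
i=31 'd': node 16→17
i=32 'd': node 17→18  emit P4@[30:32]
i=33 'c': node 18→1 (fail-walked)
i=34 'a': node 1→11 (fail-walked)
i=35 'b': node 11→12
i=36 'b': node 12→13
i=37 'd': node 13→14
i=38 'd': node 14→15  emit P3@[34:38],P4@[36:38]

Matches: [[3,4],[11,0],[17,1],[23,1],[28,2],[29,4],[32,4],[38,3],[38,4]]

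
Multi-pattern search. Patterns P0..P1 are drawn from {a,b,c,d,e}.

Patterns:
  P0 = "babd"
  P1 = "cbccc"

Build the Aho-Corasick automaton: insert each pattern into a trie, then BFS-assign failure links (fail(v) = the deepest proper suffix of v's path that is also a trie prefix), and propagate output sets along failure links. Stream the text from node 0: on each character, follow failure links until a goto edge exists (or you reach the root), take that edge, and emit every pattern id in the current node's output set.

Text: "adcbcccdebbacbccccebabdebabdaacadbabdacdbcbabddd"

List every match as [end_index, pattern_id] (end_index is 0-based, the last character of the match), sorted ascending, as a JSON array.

Construct AC machine:
Trie nodes:
  n0 'ε': b→1 c→5
  n1 'b': a→2
  n2 'ba': b→3
  n3 'bab': d→4
  n4 'babd': ·  [P0 ends]
  n5 'c': b→6
  n6 'cb': c→7
  n7 'cbc': c→8
  n8 'cbcc': c→9
  n9 'cbccc': ·  [P1 ends]

BFS fail/out derivation:
  fail(1) 'b': from fail(0)=0 chase 'b': 0 ⇒ 0;  out=∅∪out(0)=∅
  fail(5) 'c': from fail(0)=0 chase 'c': 0 ⇒ 0;  out=∅∪out(0)=∅
  fail(2) 'ba': from fail(1)=0 chase 'a': 0 ⇒ 0;  out=∅∪out(0)=∅
  fail(6) 'cb': from fail(5)=0 chase 'b': 0 ⇒ 1;  out=∅∪out(1)=∅
  fail(3) 'bab': from fail(2)=0 chase 'b': 0 ⇒ 1;  out=∅∪out(1)=∅
  fail(7) 'cbc': from fail(6)=1 chase 'c': 1→0 ⇒ 5;  out=∅∪out(5)=∅
  fail(4) 'babd': from fail(3)=1 chase 'd': 1→0 ⇒ 0;  out={0}∪out(0)={0}
  fail(8) 'cbcc': from fail(7)=5 chase 'c': 5→0 ⇒ 5;  out=∅∪out(5)=∅
  fail(9) 'cbccc': from fail(8)=5 chase 'c': 5→0 ⇒ 5;  out={1}∪out(5)={1}

Run:
i=0 'a': node 0→0
i=1 'd': node 0→0
i=2 'c': node 0→5
i=3 'b': node 5→6
i=4 'c': node 6→7
i=5 'c': node 7→8
i=6 'c': node 8→9  ** P1@[2:6]
i=7 'd': node 9→0 (fail-walked)
i=8 'e': node 0→0
i=9 'b': node 0→1
i=10 'b': node 1→1 (fail-walked)
i=11 'a': node 1→2
i=12 'c': node 2→5 (fail-walked)
i=13 'b': node 5→6
i=14 'c': node 6→7
i=15 'c': node 7→8
i=16 'c': node 8→9  ** P1@[12:16]
i=17 'c': node 9→5 (fail-walked)
i=18 'e': node 5→0 (fail-walked)
i=19 'b': node 0→1
i=20 'a': node 1→2
i=21 'b': node 2→3
i=22 'd': node 3→4  ** P0@[19:22]
i=23 'e': node 4→0 (fail-walked)
i=24 'b': node 0→1
i=25 'a': node 1→2
i=26 'b': node 2→3
i=27 'd': node 3→4  ** P0@[24:27]
i=28 'a': node 4→0 (fail-walked)
i=29 'a': node 0→0
i=30 'c': node 0→5
i=31 'a': node 5→0 (fail-walked)
i=32 'd': node 0→0
i=33 'b': node 0→1
i=34 'a': node 1→2
i=35 'b': node 2→3
i=36 'd': node 3→4  ** P0@[33:36]
i=37 'a': node 4→0 (fail-walked)
i=38 'c': node 0→5
i=39 'd': node 5→0 (fail-walked)
i=40 'b': node 0→1
i=41 'c': node 1→5 (fail-walked)
i=42 'b': node 5→6
i=43 'a': node 6→2 (fail-walked)
i=44 'b': node 2→3
i=45 'd': node 3→4  ** P0@[42:45]
i=46 'd': node 4→0 (fail-walked)
i=47 'd': node 0→0

Matches: [[6,1],[16,1],[22,0],[27,0],[36,0],[45,0]]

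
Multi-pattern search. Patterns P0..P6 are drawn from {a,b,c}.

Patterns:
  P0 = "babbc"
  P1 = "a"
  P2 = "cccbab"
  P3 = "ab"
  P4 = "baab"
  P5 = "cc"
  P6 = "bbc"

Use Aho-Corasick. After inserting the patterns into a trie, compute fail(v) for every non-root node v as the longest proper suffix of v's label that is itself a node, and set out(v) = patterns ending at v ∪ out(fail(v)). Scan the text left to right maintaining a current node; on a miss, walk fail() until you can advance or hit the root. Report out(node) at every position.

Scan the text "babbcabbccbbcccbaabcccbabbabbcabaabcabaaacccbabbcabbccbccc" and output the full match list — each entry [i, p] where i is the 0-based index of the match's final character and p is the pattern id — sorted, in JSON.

Construct AC machine:
Trie nodes:
  n0 'ε': a→6 b→1 c→7
  n1 'b': a→2 b→16
  n2 'ba': a→14 b→3
  n3 'bab': b→4
  n4 'babb': c→5
  n5 'babbc': ·  ←P0
  n6 'a': b→13  ←P1
  n7 'c': c→8
  n8 'cc': c→9  ←P5
  n9 'ccc': b→10
  n10 'cccb': a→11
  n11 'cccba': b→12
  n12 'cccbab': ·  ←P2
  n13 'ab': ·  ←P3
  n14 'baa': b→15
  n15 'baab': ·  ←P4
  n16 'bb': c→17
  n17 'bbc': ·  ←P6

BFS fail/out derivation:
  n1('b'): parent n0 fail=0; on 'b' 0 → fail=0;  out ∅∪∅=∅
  n6('a'): parent n0 fail=0; on 'a' 0 → fail=0;  out {1}∪∅={1}
  n7('c'): parent n0 fail=0; on 'c' 0 → fail=0;  out ∅∪∅=∅
  n2('ba'): parent n1 fail=0; on 'a' 0 → fail=6;  out ∅∪{1}={1}
  n8('cc'): parent n7 fail=0; on 'c' 0 → fail=7;  out {5}∪∅={5}
  n13('ab'): parent n6 fail=0; on 'b' 0 → fail=1;  out {3}∪∅={3}
  n16('bb'): parent n1 fail=0; on 'b' 0 → fail=1;  out ∅∪∅=∅
  n3('bab'): parent n2 fail=6; on 'b' 6 → fail=13;  out ∅∪{3}={3}
  n9('ccc'): parent n8 fail=7; on 'c' 7 → fail=8;  out ∅∪{5}={5}
  n14('baa'): parent n2 fail=6; on 'a' 6→0 → fail=6;  out ∅∪{1}={1}
  n17('bbc'): parent n16 fail=1; on 'c' 1→0 → fail=7;  out {6}∪∅={6}
  n4('babb'): parent n3 fail=13; on 'b' 13→1 → fail=16;  out ∅∪∅=∅
  n10('cccb'): parent n9 fail=8; on 'b' 8→7→0 → fail=1;  out ∅∪∅=∅
  n15('baab'): parent n14 fail=6; on 'b' 6 → fail=13;  out {4}∪{3}={3,4}
  n5('babbc'): parent n4 fail=16; on 'c' 16 → fail=17;  out {0}∪{6}={0,6}
  n11('cccba'): parent n10 fail=1; on 'a' 1 → fail=2;  out ∅∪{1}={1}
  n12('cccbab'): parent n11 fail=2; on 'b' 2 → fail=3;  out {2}∪{3}={2,3}

Scan:
[0] read 'b'  n0⇒n1
[1] read 'a'  n1⇒n2  ** P1@[1:1]
[2] read 'b'  n2⇒n3  ** P3@[1:2]
[3] read 'b'  n3⇒n4
[4] read 'c'  n4⇒n5  ** P0@[0:4],P6@[2:4]
[5] read 'a'  n5⇒n6 (fail-walked)  ** P1@[5:5]
[6] read 'b'  n6⇒n13  ** P3@[5:6]
[7] read 'b'  n13⇒n16 (fail-walked)
[8] read 'c'  n16⇒n17  ** P6@[6:8]
[9] read 'c'  n17⇒n8 (fail-walked)  ** P5@[8:9]
[10] read 'b'  n8⇒n1 (fail-walked)
[11] read 'b'  n1⇒n16
[12] read 'c'  n16⇒n17  ** P6@[10:12]
[13] read 'c'  n17⇒n8 (fail-walked)  ** P5@[12:13]
[14] read 'c'  n8⇒n9  ** P5@[13:14]
[15] read 'b'  n9⇒n10
[16] read 'a'  n10⇒n11  ** P1@[16:16]
[17] read 'a'  n11⇒n14 (fail-walked)  ** P1@[17:17]
[18] read 'b'  n14⇒n15  ** P3@[17:18],P4@[15:18]
[19] read 'c'  n15⇒n7 (fail-walked)
[20] read 'c'  n7⇒n8  ** P5@[19:20]
[21] read 'c'  n8⇒n9  ** P5@[20:21]
[22] read 'b'  n9⇒n10
[23] read 'a'  n10⇒n11  ** P1@[23:23]
[24] read 'b'  n11⇒n12  ** P2@[19:24],P3@[23:24]
[25] read 'b'  n12⇒n4 (fail-walked)
[26] read 'a'  n4⇒n2 (fail-walked)  ** P1@[26:26]
[27] read 'b'  n2⇒n3  ** P3@[26:27]
[28] read 'b'  n3⇒n4
[29] read 'c'  n4⇒n5  ** P0@[25:29],P6@[27:29]
[30] read 'a'  n5⇒n6 (fail-walked)  ** P1@[30:30]
[31] read 'b'  n6⇒n13  ** P3@[30:31]
[32] read 'a'  n13⇒n2 (fail-walked)  ** P1@[32:32]
[33] read 'a'  n2⇒n14  ** P1@[33:33]
[34] read 'b'  n14⇒n15  ** P3@[33:34],P4@[31:34]
[35] read 'c'  n15⇒n7 (fail-walked)
[36] read 'a'  n7⇒n6 (fail-walked)  ** P1@[36:36]
[37] read 'b'  n6⇒n13  ** P3@[36:37]
[38] read 'a'  n13⇒n2 (fail-walked)  ** P1@[38:38]
[39] read 'a'  n2⇒n14  ** P1@[39:39]
[40] read 'a'  n14⇒n6 (fail-walked)  ** P1@[40:40]
[41] read 'c'  n6⇒n7 (fail-walked)
[42] read 'c'  n7⇒n8  ** P5@[41:42]
[43] read 'c'  n8⇒n9  ** P5@[42:43]
[44] read 'b'  n9⇒n10
[45] read 'a'  n10⇒n11  ** P1@[45:45]
[46] read 'b'  n11⇒n12  ** P2@[41:46],P3@[45:46]
[47] read 'b'  n12⇒n4 (fail-walked)
[48] read 'c'  n4⇒n5  ** P0@[44:48],P6@[46:48]
[49] read 'a'  n5⇒n6 (fail-walked)  ** P1@[49:49]
[50] read 'b'  n6⇒n13  ** P3@[49:50]
[51] read 'b'  n13⇒n16 (fail-walked)
[52] read 'c'  n16⇒n17  ** P6@[50:52]
[53] read 'c'  n17⇒n8 (fail-walked)  ** P5@[52:53]
[54] read 'b'  n8⇒n1 (fail-walked)
[55] read 'c'  n1⇒n7 (fail-walked)
[56] read 'c'  n7⇒n8  ** P5@[55:56]
[57] read 'c'  n8⇒n9  ** P5@[56:57]

All matches (sorted): [[1,1],[2,3],[4,0],[4,6],[5,1],[6,3],[8,6],[9,5],[12,6],[13,5],[14,5],[16,1],[17,1],[18,3],[18,4],[20,5],[21,5],[23,1],[24,2],[24,3],[26,1],[27,3],[29,0],[29,6],[30,1],[31,3],[32,1],[33,1],[34,3],[34,4],[36,1],[37,3],[38,1],[39,1],[40,1],[42,5],[43,5],[45,1],[46,2],[46,3],[48,0],[48,6],[49,1],[50,3],[52,6],[53,5],[56,5],[57,5]]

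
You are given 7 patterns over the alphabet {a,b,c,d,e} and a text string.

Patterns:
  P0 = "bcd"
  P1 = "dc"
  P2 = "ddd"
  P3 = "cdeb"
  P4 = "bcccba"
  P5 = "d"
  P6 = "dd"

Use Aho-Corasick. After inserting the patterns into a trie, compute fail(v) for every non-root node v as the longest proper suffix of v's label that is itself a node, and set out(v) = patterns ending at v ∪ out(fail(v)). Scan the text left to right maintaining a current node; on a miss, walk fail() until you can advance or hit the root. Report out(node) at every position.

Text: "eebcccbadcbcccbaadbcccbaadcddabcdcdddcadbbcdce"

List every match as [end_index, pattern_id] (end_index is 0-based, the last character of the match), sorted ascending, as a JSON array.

Construct AC machine:
Trie (insert patterns):
  0='ε' goto b→1 c→8 d→4
  1='b' goto c→2
  2='bc' goto c→12 d→3
  3='bcd' goto ·  [P0 ends]
  4='d' goto c→5 d→6  [P5 ends]
  5='dc' goto ·  [P1 ends]
  6='dd' goto d→7  [P6 ends]
  7='ddd' goto ·  [P2 ends]
  8='c' goto d→9
  9='cd' goto e→10
  10='cde' goto b→11
  11='cdeb' goto ·  [P3 ends]
  12='bcc' goto c→13
  13='bccc' goto b→14
  14='bcccb' goto a→15
  15='bcccba' goto ·  [P4 ends]

BFS fail/out derivation:
  n1('b'): parent n0 fail=0; on 'b' 0 → fail=0;  out ∅∪∅=∅
  n4('d'): parent n0 fail=0; on 'd' 0 → fail=0;  out {5}∪∅={5}
  n8('c'): parent n0 fail=0; on 'c' 0 → fail=0;  out ∅∪∅=∅
  n2('bc'): parent n1 fail=0; on 'c' 0 → fail=8;  out ∅∪∅=∅
  n5('dc'): parent n4 fail=0; on 'c' 0 → fail=8;  out {1}∪∅={1}
  n6('dd'): parent n4 fail=0; on 'd' 0 → fail=4;  out {6}∪{5}={5,6}
  n9('cd'): parent n8 fail=0; on 'd' 0 → fail=4;  out ∅∪{5}={5}
  n3('bcd'): parent n2 fail=8; on 'd' 8 → fail=9;  out {0}∪{5}={0,5}
  n7('ddd'): parent n6 fail=4; on 'd' 4 → fail=6;  out {2}∪{5,6}={2,5,6}
  n10('cde'): parent n9 fail=4; on 'e' 4→0 → fail=0;  out ∅∪∅=∅
  n12('bcc'): parent n2 fail=8; on 'c' 8→0 → fail=8;  out ∅∪∅=∅
  n11('cdeb'): parent n10 fail=0; on 'b' 0 → fail=1;  out {3}∪∅={3}
  n13('bccc'): parent n12 fail=8; on 'c' 8→0 → fail=8;  out ∅∪∅=∅
  n14('bcccb'): parent n13 fail=8; on 'b' 8→0 → fail=1;  out ∅∪∅=∅
  n15('bcccba'): parent n14 fail=1; on 'a' 1→0 → fail=0;  out {4}∪∅={4}

Text stream:
i=0 'e': node 0→0
i=1 'e': node 0→0
i=2 'b': node 0→1
i=3 'c': node 1→2
i=4 'c': node 2→12
i=5 'c': node 12→13
i=6 'b': node 13→14
i=7 'a': node 14→15  ** P4@[2:7]
i=8 'd': node 15→4 (fail-walked)  ** P5@[8:8]
i=9 'c': node 4→5  ** P1@[8:9]
i=10 'b': node 5→1 (fail-walked)
i=11 'c': node 1→2
i=12 'c': node 2→12
i=13 'c': node 12→13
i=14 'b': node 13→14
i=15 'a': node 14→15  ** P4@[10:15]
i=16 'a': node 15→0 (fail-walked)
i=17 'd': node 0→4  ** P5@[17:17]
i=18 'b': node 4→1 (fail-walked)
i=19 'c': node 1→2
i=20 'c': node 2→12
i=21 'c': node 12→13
i=22 'b': node 13→14
i=23 'a': node 14→15  ** P4@[18:23]
i=24 'a': node 15→0 (fail-walked)
i=25 'd': node 0→4  ** P5@[25:25]
i=26 'c': node 4→5  ** P1@[25:26]
i=27 'd': node 5→9 (fail-walked)  ** P5@[27:27]
i=28 'd': node 9→6 (fail-walked)  ** P5@[28:28],P6@[27:28]
i=29 'a': node 6→0 (fail-walked)
i=30 'b': node 0→1
i=31 'c': node 1→2
i=32 'd': node 2→3  ** P0@[30:32],P5@[32:32]
i=33 'c': node 3→5 (fail-walked)  ** P1@[32:33]
i=34 'd': node 5→9 (fail-walked)  ** P5@[34:34]
i=35 'd': node 9→6 (fail-walked)  ** P5@[35:35],P6@[34:35]
i=36 'd': node 6→7  ** P2@[34:36],P5@[36:36],P6@[35:36]
i=37 'c': node 7→5 (fail-walked)  ** P1@[36:37]
i=38 'a': node 5→0 (fail-walked)
i=39 'd': node 0→4  ** P5@[39:39]
i=40 'b': node 4→1 (fail-walked)
i=41 'b': node 1→1 (fail-walked)
i=42 'c': node 1→2
i=43 'd': node 2→3  ** P0@[41:43],P5@[43:43]
i=44 'c': node 3→5 (fail-walked)  ** P1@[43:44]
i=45 'e': node 5→0 (fail-walked)

All matches (sorted): [[7,4],[8,5],[9,1],[15,4],[17,5],[23,4],[25,5],[26,1],[27,5],[28,5],[28,6],[32,0],[32,5],[33,1],[34,5],[35,5],[35,6],[36,2],[36,5],[36,6],[37,1],[39,5],[43,0],[43,5],[44,1]]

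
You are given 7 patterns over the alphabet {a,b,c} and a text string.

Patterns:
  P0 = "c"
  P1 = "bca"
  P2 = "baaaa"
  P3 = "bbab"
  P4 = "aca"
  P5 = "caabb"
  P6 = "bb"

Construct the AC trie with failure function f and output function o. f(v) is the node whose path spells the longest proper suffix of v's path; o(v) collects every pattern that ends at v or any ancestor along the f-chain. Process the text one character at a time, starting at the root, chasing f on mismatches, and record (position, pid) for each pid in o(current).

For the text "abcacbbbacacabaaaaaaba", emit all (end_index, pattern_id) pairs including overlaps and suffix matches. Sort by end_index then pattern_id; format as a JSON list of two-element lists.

Build:
Trie nodes:
  0='ε' goto a→12 b→2 c→1
  1='c' goto a→15  ←P0
  2='b' goto a→5 b→9 c→3
  3='bc' goto a→4
  4='bca' goto ·  ←P1
  5='ba' goto a→6
  6='baa' goto a→7
  7='baaa' goto a→8
  8='baaaa' goto ·  ←P2
  9='bb' goto a→10  ←P6
  10='bba' goto b→11
  11='bbab' goto ·  ←P3
  12='a' goto c→13
  13='ac' goto a→14
  14='aca' goto ·  ←P4
  15='ca' goto a→16
  16='caa' goto b→17
  17='caab' goto b→18
  18='caabb' goto ·  ←P5

BFS fail/out derivation:
  n1('c'): parent n0 fail=0; on 'c' 0 → fail=0;  out {0}∪∅={0}
  n2('b'): parent n0 fail=0; on 'b' 0 → fail=0;  out ∅∪∅=∅
  n12('a'): parent n0 fail=0; on 'a' 0 → fail=0;  out ∅∪∅=∅
  n3('bc'): parent n2 fail=0; on 'c' 0 → fail=1;  out ∅∪{0}={0}
  n5('ba'): parent n2 fail=0; on 'a' 0 → fail=12;  out ∅∪∅=∅
  n9('bb'): parent n2 fail=0; on 'b' 0 → fail=2;  out {6}∪∅={6}
  n13('ac'): parent n12 fail=0; on 'c' 0 → fail=1;  out ∅∪{0}={0}
  n15('ca'): parent n1 fail=0; on 'a' 0 → fail=12;  out ∅∪∅=∅
  n4('bca'): parent n3 fail=1; on 'a' 1 → fail=15;  out {1}∪∅={1}
  n6('baa'): parent n5 fail=12; on 'a' 12→0 → fail=12;  out ∅∪∅=∅
  n10('bba'): parent n9 fail=2; on 'a' 2 → fail=5;  out ∅∪∅=∅
  n14('aca'): parent n13 fail=1; on 'a' 1 → fail=15;  out {4}∪∅={4}
  n16('caa'): parent n15 fail=12; on 'a' 12→0 → fail=12;  out ∅∪∅=∅
  n7('baaa'): parent n6 fail=12; on 'a' 12→0 → fail=12;  out ∅∪∅=∅
  n11('bbab'): parent n10 fail=5; on 'b' 5→12→0 → fail=2;  out {3}∪∅={3}
  n17('caab'): parent n16 fail=12; on 'b' 12→0 → fail=2;  out ∅∪∅=∅
  n8('baaaa'): parent n7 fail=12; on 'a' 12→0 → fail=12;  out {2}∪∅={2}
  n18('caabb'): parent n17 fail=2; on 'b' 2 → fail=9;  out {5}∪{6}={5,6}

Scan:
pos 0 'a': at 12
pos 1 'b': at 2 (fail-walked)
pos 2 'c': at 3  emit P0@[2:2]
pos 3 'a': at 4  emit P1@[1:3]
pos 4 'c': at 13 (fail-walked)  emit P0@[4:4]
pos 5 'b': at 2 (fail-walked)
pos 6 'b': at 9  emit P6@[5:6]
pos 7 'b': at 9 (fail-walked)  emit P6@[6:7]
pos 8 'a': at 10
pos 9 'c': at 13 (fail-walked)  emit P0@[9:9]
pos 10 'a': at 14  emit P4@[8:10]
pos 11 'c': at 13 (fail-walked)  emit P0@[11:11]
pos 12 'a': at 14  emit P4@[10:12]
pos 13 'b': at 2 (fail-walked)
pos 14 'a': at 5
pos 15 'a': at 6
pos 16 'a': at 7
pos 17 'a': at 8  emit P2@[13:17]
pos 18 'a': at 12 (fail-walked)
pos 19 'a': at 12 (fail-walked)
pos 20 'b': at 2 (fail-walked)
pos 21 'a': at 5

Matches: [[2,0],[3,1],[4,0],[6,6],[7,6],[9,0],[10,4],[11,0],[12,4],[17,2]]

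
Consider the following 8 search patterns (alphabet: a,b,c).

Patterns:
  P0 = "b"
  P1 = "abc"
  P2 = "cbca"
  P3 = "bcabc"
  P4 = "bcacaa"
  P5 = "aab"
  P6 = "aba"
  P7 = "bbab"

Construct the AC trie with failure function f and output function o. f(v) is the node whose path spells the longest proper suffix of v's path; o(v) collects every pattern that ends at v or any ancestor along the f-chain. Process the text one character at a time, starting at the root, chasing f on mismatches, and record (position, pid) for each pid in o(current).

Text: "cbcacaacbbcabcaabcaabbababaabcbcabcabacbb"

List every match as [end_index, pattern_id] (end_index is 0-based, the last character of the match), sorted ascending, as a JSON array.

Build:
Trie (insert patterns):
  n0 'ε': a→2 b→1 c→5
  n1 'b': b→19 c→9  ←P0
  n2 'a': a→16 b→3
  n3 'ab': a→18 c→4
  n4 'abc': ·  ←P1
  n5 'c': b→6
  n6 'cb': c→7
  n7 'cbc': a→8
  n8 'cbca': ·  ←P2
  n9 'bc': a→10
  n10 'bca': b→11 c→13
  n11 'bcab': c→12
  n12 'bcabc': ·  ←P3
  n13 'bcac': a→14
  n14 'bcaca': a→15
  n15 'bcacaa': ·  ←P4
  n16 'aa': b→17
  n17 'aab': ·  ←P5
  n18 'aba': ·  ←P6
  n19 'bb': a→20
  n20 'bba': b→21
  n21 'bbab': ·  ←P7

Failure links (BFS by depth):
  fail(1) 'b': from fail(0)=0 chase 'b': 0 ⇒ 0;  out={0}∪out(0)={0}
  fail(2) 'a': from fail(0)=0 chase 'a': 0 ⇒ 0;  out=∅∪out(0)=∅
  fail(5) 'c': from fail(0)=0 chase 'c': 0 ⇒ 0;  out=∅∪out(0)=∅
  fail(3) 'ab': from fail(2)=0 chase 'b': 0 ⇒ 1;  out=∅∪out(1)={0}
  fail(6) 'cb': from fail(5)=0 chase 'b': 0 ⇒ 1;  out=∅∪out(1)={0}
  fail(9) 'bc': from fail(1)=0 chase 'c': 0 ⇒ 5;  out=∅∪out(5)=∅
  fail(16) 'aa': from fail(2)=0 chase 'a': 0 ⇒ 2;  out=∅∪out(2)=∅
  fail(19) 'bb': from fail(1)=0 chase 'b': 0 ⇒ 1;  out=∅∪out(1)={0}
  fail(4) 'abc': from fail(3)=1 chase 'c': 1 ⇒ 9;  out={1}∪out(9)={1}
  fail(7) 'cbc': from fail(6)=1 chase 'c': 1 ⇒ 9;  out=∅∪out(9)=∅
  fail(10) 'bca': from fail(9)=5 chase 'a': 5→0 ⇒ 2;  out=∅∪out(2)=∅
  fail(17) 'aab': from fail(16)=2 chase 'b': 2 ⇒ 3;  out={5}∪out(3)={0,5}
  fail(18) 'aba': from fail(3)=1 chase 'a': 1→0 ⇒ 2;  out={6}∪out(2)={6}
  fail(20) 'bba': from fail(19)=1 chase 'a': 1→0 ⇒ 2;  out=∅∪out(2)=∅
  fail(8) 'cbca': from fail(7)=9 chase 'a': 9 ⇒ 10;  out={2}∪out(10)={2}
  fail(11) 'bcab': from fail(10)=2 chase 'b': 2 ⇒ 3;  out=∅∪out(3)={0}
  fail(13) 'bcac': from fail(10)=2 chase 'c': 2→0 ⇒ 5;  out=∅∪out(5)=∅
  fail(21) 'bbab': from fail(20)=2 chase 'b': 2 ⇒ 3;  out={7}∪out(3)={0,7}
  fail(12) 'bcabc': from fail(11)=3 chase 'c': 3 ⇒ 4;  out={3}∪out(4)={1,3}
  fail(14) 'bcaca': from fail(13)=5 chase 'a': 5→0 ⇒ 2;  out=∅∪out(2)=∅
  fail(15) 'bcacaa': from fail(14)=2 chase 'a': 2 ⇒ 16;  out={4}∪out(16)={4}

Text stream:
pos 0 'c': at 5
pos 1 'b': at 6  ** P0@[1:1]
pos 2 'c': at 7
pos 3 'a': at 8  ** P2@[0:3]
pos 4 'c': at 13 ·f
pos 5 'a': at 14
pos 6 'a': at 15  ** P4@[1:6]
pos 7 'c': at 5 ·f
pos 8 'b': at 6  ** P0@[8:8]
pos 9 'b': at 19 ·f  ** P0@[9:9]
pos 10 'c': at 9 ·f
pos 11 'a': at 10
pos 12 'b': at 11  ** P0@[12:12]
pos 13 'c': at 12  ** P1@[11:13],P3@[9:13]
pos 14 'a': at 10 ·f
pos 15 'a': at 16 ·f
pos 16 'b': at 17  ** P0@[16:16],P5@[14:16]
pos 17 'c': at 4 ·f  ** P1@[15:17]
pos 18 'a': at 10 ·f
pos 19 'a': at 16 ·f
pos 20 'b': at 17  ** P0@[20:20],P5@[18:20]
pos 21 'b': at 19 ·f  ** P0@[21:21]
pos 22 'a': at 20
pos 23 'b': at 21  ** P0@[23:23],P7@[20:23]
pos 24 'a': at 18 ·f  ** P6@[22:24]
pos 25 'b': at 3 ·f  ** P0@[25:25]
pos 26 'a': at 18  ** P6@[24:26]
pos 27 'a': at 16 ·f
pos 28 'b': at 17  ** P0@[28:28],P5@[26:28]
pos 29 'c': at 4 ·f  ** P1@[27:29]
pos 30 'b': at 6 ·f  ** P0@[30:30]
pos 31 'c': at 7
pos 32 'a': at 8  ** P2@[29:32]
pos 33 'b': at 11 ·f  ** P0@[33:33]
pos 34 'c': at 12  ** P1@[32:34],P3@[30:34]
pos 35 'a': at 10 ·f
pos 36 'b': at 11  ** P0@[36:36]
pos 37 'a': at 18 ·f  ** P6@[35:37]
pos 38 'c': at 5 ·f
pos 39 'b': at 6  ** P0@[39:39]
pos 40 'b': at 19 ·f  ** P0@[40:40]

Result: [[1,0],[3,2],[6,4],[8,0],[9,0],[12,0],[13,1],[13,3],[16,0],[16,5],[17,1],[20,0],[20,5],[21,0],[23,0],[23,7],[24,6],[25,0],[26,6],[28,0],[28,5],[29,1],[30,0],[32,2],[33,0],[34,1],[34,3],[36,0],[37,6],[39,0],[40,0]]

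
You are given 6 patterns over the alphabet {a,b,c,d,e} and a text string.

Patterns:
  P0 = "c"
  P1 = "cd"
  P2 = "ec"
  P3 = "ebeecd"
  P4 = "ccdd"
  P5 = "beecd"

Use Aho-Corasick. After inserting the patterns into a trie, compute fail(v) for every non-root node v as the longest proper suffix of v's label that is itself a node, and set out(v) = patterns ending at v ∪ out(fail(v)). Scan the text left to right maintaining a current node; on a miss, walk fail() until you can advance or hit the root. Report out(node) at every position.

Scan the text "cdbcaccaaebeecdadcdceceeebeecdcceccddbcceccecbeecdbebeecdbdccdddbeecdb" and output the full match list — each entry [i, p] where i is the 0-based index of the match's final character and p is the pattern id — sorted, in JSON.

Construct AC machine:
Trie nodes:
  0='ε' goto b→13 c→1 e→3
  1='c' goto c→10 d→2  [P0 ends]
  2='cd' goto ·  [P1 ends]
  3='e' goto b→5 c→4
  4='ec' goto ·  [P2 ends]
  5='eb' goto e→6
  6='ebe' goto e→7
  7='ebee' goto c→8
  8='ebeec' goto d→9
  9='ebeecd' goto ·  [P3 ends]
  10='cc' goto d→11
  11='ccd' goto d→12
  12='ccdd' goto ·  [P4 ends]
  13='b' goto e→14
  14='be' goto e→15
  15='bee' goto c→16
  16='beec' goto d→17
  17='beecd' goto ·  [P5 ends]

Failure links (BFS by depth):
  fail(1) 'c': from fail(0)=0 chase 'c': 0 ⇒ 0;  out={0}∪out(0)={0}
  fail(3) 'e': from fail(0)=0 chase 'e': 0 ⇒ 0;  out=∅∪out(0)=∅
  fail(13) 'b': from fail(0)=0 chase 'b': 0 ⇒ 0;  out=∅∪out(0)=∅
  fail(2) 'cd': from fail(1)=0 chase 'd': 0 ⇒ 0;  out={1}∪out(0)={1}
  fail(4) 'ec': from fail(3)=0 chase 'c': 0 ⇒ 1;  out={2}∪out(1)={0,2}
  fail(5) 'eb': from fail(3)=0 chase 'b': 0 ⇒ 13;  out=∅∪out(13)=∅
  fail(10) 'cc': from fail(1)=0 chase 'c': 0 ⇒ 1;  out=∅∪out(1)={0}
  fail(14) 'be': from fail(13)=0 chase 'e': 0 ⇒ 3;  out=∅∪out(3)=∅
  fail(6) 'ebe': from fail(5)=13 chase 'e': 13 ⇒ 14;  out=∅∪out(14)=∅
  fail(11) 'ccd': from fail(10)=1 chase 'd': 1 ⇒ 2;  out=∅∪out(2)={1}
  fail(15) 'bee': from fail(14)=3 chase 'e': 3→0 ⇒ 3;  out=∅∪out(3)=∅
  fail(7) 'ebee': from fail(6)=14 chase 'e': 14 ⇒ 15;  out=∅∪out(15)=∅
  fail(12) 'ccdd': from fail(11)=2 chase 'd': 2→0 ⇒ 0;  out={4}∪out(0)={4}
  fail(16) 'beec': from fail(15)=3 chase 'c': 3 ⇒ 4;  out=∅∪out(4)={0,2}
  fail(8) 'ebeec': from fail(7)=15 chase 'c': 15 ⇒ 16;  out=∅∪out(16)={0,2}
  fail(17) 'beecd': from fail(16)=4 chase 'd': 4→1 ⇒ 2;  out={5}∪out(2)={1,5}
  fail(9) 'ebeecd': from fail(8)=16 chase 'd': 16 ⇒ 17;  out={3}∪out(17)={1,3,5}

Scan:
[0] read 'c'  n0⇒n1  ** P0@[0:0]
[1] read 'd'  n1⇒n2  ** P1@[0:1]
[2] read 'b'  n2⇒n13 ·f
[3] read 'c'  n13⇒n1 ·f  ** P0@[3:3]
[4] read 'a'  n1⇒n0 ·f
[5] read 'c'  n0⇒n1  ** P0@[5:5]
[6] read 'c'  n1⇒n10  ** P0@[6:6]
[7] read 'a'  n10⇒n0 ·f
[8] read 'a'  n0⇒n0
[9] read 'e'  n0⇒n3
[10] read 'b'  n3⇒n5
[11] read 'e'  n5⇒n6
[12] read 'e'  n6⇒n7
[13] read 'c'  n7⇒n8  ** P0@[13:13],P2@[12:13]
[14] read 'd'  n8⇒n9  ** P1@[13:14],P3@[9:14],P5@[10:14]
[15] read 'a'  n9⇒n0 ·f
[16] read 'd'  n0⇒n0
[17] read 'c'  n0⇒n1  ** P0@[17:17]
[18] read 'd'  n1⇒n2  ** P1@[17:18]
[19] read 'c'  n2⇒n1 ·f  ** P0@[19:19]
[20] read 'e'  n1⇒n3 ·f
[21] read 'c'  n3⇒n4  ** P0@[21:21],P2@[20:21]
[22] read 'e'  n4⇒n3 ·f
[23] read 'e'  n3⇒n3 ·f
[24] read 'e'  n3⇒n3 ·f
[25] read 'b'  n3⇒n5
[26] read 'e'  n5⇒n6
[27] read 'e'  n6⇒n7
[28] read 'c'  n7⇒n8  ** P0@[28:28],P2@[27:28]
[29] read 'd'  n8⇒n9  ** P1@[28:29],P3@[24:29],P5@[25:29]
[30] read 'c'  n9⇒n1 ·f  ** P0@[30:30]
[31] read 'c'  n1⇒n10  ** P0@[31:31]
[32] read 'e'  n10⇒n3 ·f
[33] read 'c'  n3⇒n4  ** P0@[33:33],P2@[32:33]
[34] read 'c'  n4⇒n10 ·f  ** P0@[34:34]
[35] read 'd'  n10⇒n11  ** P1@[34:35]
[36] read 'd'  n11⇒n12  ** P4@[33:36]
[37] read 'b'  n12⇒n13 ·f
[38] read 'c'  n13⇒n1 ·f  ** P0@[38:38]
[39] read 'c'  n1⇒n10  ** P0@[39:39]
[40] read 'e'  n10⇒n3 ·f
[41] read 'c'  n3⇒n4  ** P0@[41:41],P2@[40:41]
[42] read 'c'  n4⇒n10 ·f  ** P0@[42:42]
[43] read 'e'  n10⇒n3 ·f
[44] read 'c'  n3⇒n4  ** P0@[44:44],P2@[43:44]
[45] read 'b'  n4⇒n13 ·f
[46] read 'e'  n13⇒n14
[47] read 'e'  n14⇒n15
[48] read 'c'  n15⇒n16  ** P0@[48:48],P2@[47:48]
[49] read 'd'  n16⇒n17  ** P1@[48:49],P5@[45:49]
[50] read 'b'  n17⇒n13 ·f
[51] read 'e'  n13⇒n14
[52] read 'b'  n14⇒n5 ·f
[53] read 'e'  n5⇒n6
[54] read 'e'  n6⇒n7
[55] read 'c'  n7⇒n8  ** P0@[55:55],P2@[54:55]
[56] read 'd'  n8⇒n9  ** P1@[55:56],P3@[51:56],P5@[52:56]
[57] read 'b'  n9⇒n13 ·f
[58] read 'd'  n13⇒n0 ·f
[59] read 'c'  n0⇒n1  ** P0@[59:59]
[60] read 'c'  n1⇒n10  ** P0@[60:60]
[61] read 'd'  n10⇒n11  ** P1@[60:61]
[62] read 'd'  n11⇒n12  ** P4@[59:62]
[63] read 'd'  n12⇒n0 ·f
[64] read 'b'  n0⇒n13
[65] read 'e'  n13⇒n14
[66] read 'e'  n14⇒n15
[67] read 'c'  n15⇒n16  ** P0@[67:67],P2@[66:67]
[68] read 'd'  n16⇒n17  ** P1@[67:68],P5@[64:68]
[69] read 'b'  n17⇒n13 ·f

Matches: [[0,0],[1,1],[3,0],[5,0],[6,0],[13,0],[13,2],[14,1],[14,3],[14,5],[17,0],[18,1],[19,0],[21,0],[21,2],[28,0],[28,2],[29,1],[29,3],[29,5],[30,0],[31,0],[33,0],[33,2],[34,0],[35,1],[36,4],[38,0],[39,0],[41,0],[41,2],[42,0],[44,0],[44,2],[48,0],[48,2],[49,1],[49,5],[55,0],[55,2],[56,1],[56,3],[56,5],[59,0],[60,0],[61,1],[62,4],[67,0],[67,2],[68,1],[68,5]]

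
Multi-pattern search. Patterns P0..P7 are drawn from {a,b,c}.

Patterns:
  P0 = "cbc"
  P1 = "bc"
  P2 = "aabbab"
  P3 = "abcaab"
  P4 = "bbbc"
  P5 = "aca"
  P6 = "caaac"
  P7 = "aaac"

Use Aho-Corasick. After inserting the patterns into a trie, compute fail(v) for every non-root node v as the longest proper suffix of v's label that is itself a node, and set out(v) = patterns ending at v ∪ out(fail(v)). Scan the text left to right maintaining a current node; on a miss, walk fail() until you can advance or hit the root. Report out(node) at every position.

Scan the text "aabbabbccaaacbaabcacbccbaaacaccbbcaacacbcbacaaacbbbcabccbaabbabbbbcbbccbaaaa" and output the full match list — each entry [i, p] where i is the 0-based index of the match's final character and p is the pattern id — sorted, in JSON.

Build:
Trie nodes:
  0='ε' goto a→6 b→4 c→1
  1='c' goto a→22 b→2
  2='cb' goto c→3
  3='cbc' goto ·  ←P0
  4='b' goto b→17 c→5
  5='bc' goto ·  ←P1
  6='a' goto a→7 b→12 c→20
  7='aa' goto a→26 b→8
  8='aab' goto b→9
  9='aabb' goto a→10
  10='aabba' goto b→11
  11='aabbab' goto ·  ←P2
  12='ab' goto c→13
  13='abc' goto a→14
  14='abca' goto a→15
  15='abcaa' goto b→16
  16='abcaab' goto ·  ←P3
  17='bb' goto b→18
  18='bbb' goto c→19
  19='bbbc' goto ·  ←P4
  20='ac' goto a→21
  21='aca' goto ·  ←P5
  22='ca' goto a→23
  23='caa' goto a→24
  24='caaa' goto c→25
  25='caaac' goto ·  ←P6
  26='aaa' goto c→27
  27='aaac' goto ·  ←P7

Failure links (BFS by depth):
  fail(1) 'c': from fail(0)=0 chase 'c': 0 ⇒ 0;  out=∅∪out(0)=∅
  fail(4) 'b': from fail(0)=0 chase 'b': 0 ⇒ 0;  out=∅∪out(0)=∅
  fail(6) 'a': from fail(0)=0 chase 'a': 0 ⇒ 0;  out=∅∪out(0)=∅
  fail(2) 'cb': from fail(1)=0 chase 'b': 0 ⇒ 4;  out=∅∪out(4)=∅
  fail(5) 'bc': from fail(4)=0 chase 'c': 0 ⇒ 1;  out={1}∪out(1)={1}
  fail(7) 'aa': from fail(6)=0 chase 'a': 0 ⇒ 6;  out=∅∪out(6)=∅
  fail(12) 'ab': from fail(6)=0 chase 'b': 0 ⇒ 4;  out=∅∪out(4)=∅
  fail(17) 'bb': from fail(4)=0 chase 'b': 0 ⇒ 4;  out=∅∪out(4)=∅
  fail(20) 'ac': from fail(6)=0 chase 'c': 0 ⇒ 1;  out=∅∪out(1)=∅
  fail(22) 'ca': from fail(1)=0 chase 'a': 0 ⇒ 6;  out=∅∪out(6)=∅
  fail(3) 'cbc': from fail(2)=4 chase 'c': 4 ⇒ 5;  out={0}∪out(5)={0,1}
  fail(8) 'aab': from fail(7)=6 chase 'b': 6 ⇒ 12;  out=∅∪out(12)=∅
  fail(13) 'abc': from fail(12)=4 chase 'c': 4 ⇒ 5;  out=∅∪out(5)={1}
  fail(18) 'bbb': from fail(17)=4 chase 'b': 4 ⇒ 17;  out=∅∪out(17)=∅
  fail(21) 'aca': from fail(20)=1 chase 'a': 1 ⇒ 22;  out={5}∪out(22)={5}
  fail(23) 'caa': from fail(22)=6 chase 'a': 6 ⇒ 7;  out=∅∪out(7)=∅
  fail(26) 'aaa': from fail(7)=6 chase 'a': 6 ⇒ 7;  out=∅∪out(7)=∅
  fail(9) 'aabb': from fail(8)=12 chase 'b': 12→4 ⇒ 17;  out=∅∪out(17)=∅
  fail(14) 'abca': from fail(13)=5 chase 'a': 5→1 ⇒ 22;  out=∅∪out(22)=∅
  fail(19) 'bbbc': from fail(18)=17 chase 'c': 17→4 ⇒ 5;  out={4}∪out(5)={1,4}
  fail(24) 'caaa': from fail(23)=7 chase 'a': 7 ⇒ 26;  out=∅∪out(26)=∅
  fail(27) 'aaac': from fail(26)=7 chase 'c': 7→6 ⇒ 20;  out={7}∪out(20)={7}
  fail(10) 'aabba': from fail(9)=17 chase 'a': 17→4→0 ⇒ 6;  out=∅∪out(6)=∅
  fail(15) 'abcaa': from fail(14)=22 chase 'a': 22 ⇒ 23;  out=∅∪out(23)=∅
  fail(25) 'caaac': from fail(24)=26 chase 'c': 26 ⇒ 27;  out={6}∪out(27)={6,7}
  fail(11) 'aabbab': from fail(10)=6 chase 'b': 6 ⇒ 12;  out={2}∪out(12)={2}
  fail(16) 'abcaab': from fail(15)=23 chase 'b': 23→7 ⇒ 8;  out={3}∪out(8)={3}

Text stream:
i=0 'a': node 0→6
i=1 'a': node 6→7
i=2 'b': node 7→8
i=3 'b': node 8→9
i=4 'a': node 9→10
i=5 'b': node 10→11  ** P2@[0:5]
i=6 'b': node 11→17 ·f
i=7 'c': node 17→5 ·f  ** P1@[6:7]
i=8 'c': node 5→1 ·f
i=9 'a': node 1→22
i=10 'a': node 22→23
i=11 'a': node 23→24
i=12 'c': node 24→25  ** P6@[8:12],P7@[9:12]
i=13 'b': node 25→2 ·f
i=14 'a': node 2→6 ·f
i=15 'a': node 6→7
i=16 'b': node 7→8
i=17 'c': node 8→13 ·f  ** P1@[16:17]
i=18 'a': node 13→14
i=19 'c': node 14→20 ·f
i=20 'b': node 20→2 ·f
i=21 'c': node 2→3  ** P0@[19:21],P1@[20:21]
i=22 'c': node 3→1 ·f
i=23 'b': node 1→2
i=24 'a': node 2→6 ·f
i=25 'a': node 6→7
i=26 'a': node 7→26
i=27 'c': node 26→27  ** P7@[24:27]
i=28 'a': node 27→21 ·f  ** P5@[26:28]
i=29 'c': node 21→20 ·f
i=30 'c': node 20→1 ·f
i=31 'b': node 1→2
i=32 'b': node 2→17 ·f
i=33 'c': node 17→5 ·f  ** P1@[32:33]
i=34 'a': node 5→22 ·f
i=35 'a': node 22→23
i=36 'c': node 23→20 ·f
i=37 'a': node 20→21  ** P5@[35:37]
i=38 'c': node 21→20 ·f
i=39 'b': node 20→2 ·f
i=40 'c': node 2→3  ** P0@[38:40],P1@[39:40]
i=41 'b': node 3→2 ·f
i=42 'a': node 2→6 ·f
i=43 'c': node 6→20
i=44 'a': node 20→21  ** P5@[42:44]
i=45 'a': node 21→23 ·f
i=46 'a': node 23→24
i=47 'c': node 24→25  ** P6@[43:47],P7@[44:47]
i=48 'b': node 25→2 ·f
i=49 'b': node 2→17 ·f
i=50 'b': node 17→18
i=51 'c': node 18→19  ** P1@[50:51],P4@[48:51]
i=52 'a': node 19→22 ·f
i=53 'b': node 22→12 ·f
i=54 'c': node 12→13  ** P1@[53:54]
i=55 'c': node 13→1 ·f
i=56 'b': node 1→2
i=57 'a': node 2→6 ·f
i=58 'a': node 6→7
i=59 'b': node 7→8
i=60 'b': node 8→9
i=61 'a': node 9→10
i=62 'b': node 10→11  ** P2@[57:62]
i=63 'b': node 11→17 ·f
i=64 'b': node 17→18
i=65 'b': node 18→18 ·f
i=66 'c': node 18→19  ** P1@[65:66],P4@[63:66]
i=67 'b': node 19→2 ·f
i=68 'b': node 2→17 ·f
i=69 'c': node 17→5 ·f  ** P1@[68:69]
i=70 'c': node 5→1 ·f
i=71 'b': node 1→2
i=72 'a': node 2→6 ·f
i=73 'a': node 6→7
i=74 'a': node 7→26
i=75 'a': node 26→26 ·f

Result: [[5,2],[7,1],[12,6],[12,7],[17,1],[21,0],[21,1],[27,7],[28,5],[33,1],[37,5],[40,0],[40,1],[44,5],[47,6],[47,7],[51,1],[51,4],[54,1],[62,2],[66,1],[66,4],[69,1]]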